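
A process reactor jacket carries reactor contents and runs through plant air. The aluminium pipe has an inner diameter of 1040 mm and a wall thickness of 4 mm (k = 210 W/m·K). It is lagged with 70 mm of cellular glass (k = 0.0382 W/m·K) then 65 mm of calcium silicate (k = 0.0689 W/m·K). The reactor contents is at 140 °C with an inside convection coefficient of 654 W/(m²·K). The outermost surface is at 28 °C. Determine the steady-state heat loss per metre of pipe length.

q′ ≈ 147 W/m

For a radial system each layer contributes R = ln(r_out/r_in)/(2πkL); films add R = 1/(hA).
R_inner film = 1/(h_i·2πr₁L) = 1/(654×2π×0.52×1) = 4.68×10^-4 K/W
R_aluminium pipe wall = ln(524/520)/(2π×210×1) = 5.808×10^-6 K/W
R_cellular glass = ln(594/524)/(2π×0.0382×1) = 0.5224 K/W
R_calcium silicate = ln(659/594)/(2π×0.0689×1) = 0.2399 K/W
R_total = 0.7628 K/W
Q = ΔT/R_total = 112/0.7628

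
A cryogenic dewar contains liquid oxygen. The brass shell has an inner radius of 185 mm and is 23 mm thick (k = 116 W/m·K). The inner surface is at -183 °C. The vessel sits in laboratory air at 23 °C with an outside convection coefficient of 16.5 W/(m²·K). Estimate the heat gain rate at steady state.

Spherical conduction: R = (1/r_in − 1/r_out)/(4πk) per layer; series-sum.
R_brass shell = (1/0.185 − 1/0.208)/(4π×116) = 4.1×10^-4 K/W
R_outer film = 1/(h·4πr_o²) = 1/(16.5×4π×0.208²) = 0.1115 K/W
R_total = 0.1119 K/W
Q = ΔT/R_total = 206/0.1119

Q ≈ 1840 W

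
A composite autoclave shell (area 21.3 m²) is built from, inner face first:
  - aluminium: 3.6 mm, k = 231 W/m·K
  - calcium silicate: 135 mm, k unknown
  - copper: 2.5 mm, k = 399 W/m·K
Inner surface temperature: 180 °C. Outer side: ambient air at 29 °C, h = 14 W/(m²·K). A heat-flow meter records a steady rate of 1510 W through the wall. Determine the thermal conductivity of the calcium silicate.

Using the resistance-network approach (series):
R_aluminium = L/(kA) = 0.0036/(231×21.3) = 7.317×10^-7 K/W
R_copper = L/(kA) = 0.0025/(399×21.3) = 2.942×10^-7 K/W
R_outer film = 1/(h_o·A) = 1/(14×21.3) = 0.003353 K/W
Sum of known resistances R_other = 0.003354 K/W
Total R = ΔT/Q = 151/1510 = 0.1 K/W
R_calcium silicate = R_total − R_other = 0.09665 K/W
k = L/(R·A) = 0.135/(0.09665×21.3)

k ≈ 0.0656 W/(m·K)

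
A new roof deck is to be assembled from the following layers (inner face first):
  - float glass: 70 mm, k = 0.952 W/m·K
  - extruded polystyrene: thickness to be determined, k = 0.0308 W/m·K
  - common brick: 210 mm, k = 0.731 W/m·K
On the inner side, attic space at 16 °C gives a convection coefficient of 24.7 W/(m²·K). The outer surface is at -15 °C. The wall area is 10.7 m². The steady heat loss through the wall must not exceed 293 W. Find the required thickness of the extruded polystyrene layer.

Treating each layer as a thermal resistance in series:
R_inner film = 1/(h_i·A) = 1/(24.7×10.7) = 0.003784 K/W
R_float glass = L/(kA) = 0.07/(0.952×10.7) = 0.006872 K/W
R_common brick = L/(kA) = 0.21/(0.731×10.7) = 0.02685 K/W
Sum of the known resistances R_other = 0.0375 K/W
Required total resistance R_tot = ΔT/Q_allow = 31/293 = 0.1058 K/W
R_extruded polystyrene = R_tot − R_other = 0.0683 K/W
L = R·k·A = 0.0683×0.0308×10.7

L ≈ 22.5 mm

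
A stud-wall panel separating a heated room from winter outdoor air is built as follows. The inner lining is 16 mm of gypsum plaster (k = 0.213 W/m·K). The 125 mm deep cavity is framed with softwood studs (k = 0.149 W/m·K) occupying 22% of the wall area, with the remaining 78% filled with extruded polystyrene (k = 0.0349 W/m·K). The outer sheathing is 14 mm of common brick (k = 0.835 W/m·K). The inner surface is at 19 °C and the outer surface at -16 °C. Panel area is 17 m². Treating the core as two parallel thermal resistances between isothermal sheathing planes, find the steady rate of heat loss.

Sheathing layers in series; stud and cavity paths in parallel between them.
R_inner = 0.016/(0.213×17) = 0.004419 K/W
R_stud  = 0.125/(0.149×0.22×17) = 0.2243 K/W
R_cav   = 0.125/(0.0349×0.78×17) = 0.2701 K/W
1/R_core = 1/R_stud + 1/R_cav → R_core = 0.1225 K/W
R_outer = 0.014/(0.835×17) = 9.863×10^-4 K/W
R_total = 0.1279 K/W
Q = ΔT/R_total = 35/0.1279

Q ≈ 274 W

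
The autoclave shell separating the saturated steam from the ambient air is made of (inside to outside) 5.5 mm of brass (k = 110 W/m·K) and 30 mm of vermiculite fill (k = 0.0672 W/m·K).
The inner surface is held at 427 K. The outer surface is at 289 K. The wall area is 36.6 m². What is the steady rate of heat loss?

Q ≈ 11300 W

Treating each layer as a thermal resistance in series:
R_brass = L/(kA) = 0.0055/(110×36.6) = 1.366×10^-6 K/W
R_vermiculite fill = L/(kA) = 0.03/(0.0672×36.6) = 0.0122 K/W
R_total = 0.0122 K/W
Q = ΔT / R_total = 138 / 0.0122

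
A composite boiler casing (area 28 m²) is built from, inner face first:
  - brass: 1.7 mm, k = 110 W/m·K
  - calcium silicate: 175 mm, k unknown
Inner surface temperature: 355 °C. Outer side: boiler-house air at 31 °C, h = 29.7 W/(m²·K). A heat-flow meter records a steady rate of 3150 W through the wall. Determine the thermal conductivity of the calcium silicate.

Thermal resistances in series:
R_brass = L/(kA) = 0.0017/(110×28) = 5.519×10^-7 K/W
R_outer film = 1/(h_o·A) = 1/(29.7×28) = 0.001203 K/W
Sum of known resistances R_other = 0.001203 K/W
Total R = ΔT/Q = 324/3150 = 0.1029 K/W
R_calcium silicate = R_total − R_other = 0.1017 K/W
k = L/(R·A) = 0.175/(0.1017×28)

k ≈ 0.0615 W/(m·K)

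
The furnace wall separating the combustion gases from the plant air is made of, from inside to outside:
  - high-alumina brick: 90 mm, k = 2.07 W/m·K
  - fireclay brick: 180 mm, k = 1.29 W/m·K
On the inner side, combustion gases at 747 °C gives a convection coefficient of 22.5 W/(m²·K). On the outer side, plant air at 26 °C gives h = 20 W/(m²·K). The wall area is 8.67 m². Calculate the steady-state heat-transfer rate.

Q ≈ 22500 W

Model the wall as resistances in series:
R_inner film = 1/(h_i·A) = 1/(22.5×8.67) = 0.005126 K/W
R_high-alumina brick = L/(kA) = 0.09/(2.07×8.67) = 0.005015 K/W
R_fireclay brick = L/(kA) = 0.18/(1.29×8.67) = 0.01609 K/W
R_outer film = 1/(h_o·A) = 1/(20×8.67) = 0.005767 K/W
R_total = 0.032 K/W
Q = ΔT / R_total = 721 / 0.032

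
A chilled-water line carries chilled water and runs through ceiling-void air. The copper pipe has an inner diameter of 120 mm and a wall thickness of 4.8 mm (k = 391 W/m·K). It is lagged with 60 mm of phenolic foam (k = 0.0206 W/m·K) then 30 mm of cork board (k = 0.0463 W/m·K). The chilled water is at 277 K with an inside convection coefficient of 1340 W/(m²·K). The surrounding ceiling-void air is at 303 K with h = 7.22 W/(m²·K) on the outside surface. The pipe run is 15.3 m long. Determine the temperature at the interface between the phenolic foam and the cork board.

T ≈ 299 K

Per-layer cylindrical resistances, series-summed:
R_inner film = 1/(h_i·2πr₁L) = 1/(1340×2π×0.06×15.3) = 1.294×10^-4 K/W
R_copper pipe wall = ln(64.8/60)/(2π×391×15.3) = 2.047×10^-6 K/W
R_phenolic foam = ln(124.8/64.8)/(2π×0.0206×15.3) = 0.331 K/W
R_cork board = ln(154.8/124.8)/(2π×0.0463×15.3) = 0.0484 K/W
R_outer film = 1/(h_o·2πr_oL) = 1/(7.22×2π×0.1548×15.3) = 0.009307 K/W
R_total = 0.3888 K/W
Q = ΔT/R_total = 26/0.3888
Q = 66.9 W
T_interface = T_inner + Q·ΣR(inner→interface) = 277 + 66.9×0.3311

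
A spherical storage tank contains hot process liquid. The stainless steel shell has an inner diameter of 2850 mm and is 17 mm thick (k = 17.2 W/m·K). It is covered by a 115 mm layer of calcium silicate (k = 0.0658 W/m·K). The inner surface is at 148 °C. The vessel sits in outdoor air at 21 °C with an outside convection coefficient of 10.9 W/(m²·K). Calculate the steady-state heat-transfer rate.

For a spherical shell R = (1/r₁ − 1/r₂)/(4πk); film R = 1/(h·4πr²). In series:
R_stainless steel shell = (1/1.425 − 1/1.442)/(4π×17.2) = 3.828×10^-5 K/W
R_calcium silicate = (1/1.442 − 1/1.557)/(4π×0.0658) = 0.06195 K/W
R_outer film = 1/(h·4πr_o²) = 1/(10.9×4π×1.557²) = 0.003012 K/W
R_total = 0.065 K/W
Q = ΔT/R_total = 127/0.065

Q ≈ 1950 W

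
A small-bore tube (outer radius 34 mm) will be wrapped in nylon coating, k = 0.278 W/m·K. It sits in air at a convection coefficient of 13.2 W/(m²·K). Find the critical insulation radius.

For a cylinder r_cr = k/h = 0.278/13.2
r_cr = 21.1 mm; since the bare radius (34 mm) is above r_cr, any added insulation will reduce heat loss.

r_cr ≈ 21.1 mm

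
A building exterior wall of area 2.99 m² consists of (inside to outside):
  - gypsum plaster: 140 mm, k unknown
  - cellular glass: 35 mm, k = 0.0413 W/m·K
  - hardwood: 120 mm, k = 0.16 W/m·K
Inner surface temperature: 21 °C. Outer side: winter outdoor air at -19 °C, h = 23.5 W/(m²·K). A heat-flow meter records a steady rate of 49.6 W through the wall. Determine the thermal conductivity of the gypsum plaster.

k ≈ 0.182 W/(m·K)

Series thermal resistances:
R_cellular glass = L/(kA) = 0.035/(0.0413×2.99) = 0.2834 K/W
R_hardwood = L/(kA) = 0.12/(0.16×2.99) = 0.2508 K/W
R_outer film = 1/(h_o·A) = 1/(23.5×2.99) = 0.01423 K/W
Sum of known resistances R_other = 0.5485 K/W
Total R = ΔT/Q = 40/49.6 = 0.8065 K/W
R_gypsum plaster = R_total − R_other = 0.258 K/W
k = L/(R·A) = 0.14/(0.258×2.99)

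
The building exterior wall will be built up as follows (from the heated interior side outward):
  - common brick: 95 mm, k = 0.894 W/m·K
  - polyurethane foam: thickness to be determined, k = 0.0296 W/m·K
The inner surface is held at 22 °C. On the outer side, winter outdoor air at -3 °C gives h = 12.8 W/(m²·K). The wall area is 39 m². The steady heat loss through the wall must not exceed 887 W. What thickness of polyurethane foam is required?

L ≈ 27.1 mm

Series thermal resistances:
R_common brick = L/(kA) = 0.095/(0.894×39) = 0.002725 K/W
R_outer film = 1/(h_o·A) = 1/(12.8×39) = 0.002003 K/W
Sum of the known resistances R_other = 0.004728 K/W
Required total resistance R_tot = ΔT/Q_allow = 25/887 = 0.02818 K/W
R_polyurethane foam = R_tot − R_other = 0.02346 K/W
L = R·k·A = 0.02346×0.0296×39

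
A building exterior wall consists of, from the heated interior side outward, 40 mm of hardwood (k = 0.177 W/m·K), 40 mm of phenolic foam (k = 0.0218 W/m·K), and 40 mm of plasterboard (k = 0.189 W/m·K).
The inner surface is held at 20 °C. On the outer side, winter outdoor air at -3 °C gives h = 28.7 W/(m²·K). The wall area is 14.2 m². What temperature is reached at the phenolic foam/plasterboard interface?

Series thermal resistances:
R_hardwood = L/(kA) = 0.04/(0.177×14.2) = 0.01591 K/W
R_phenolic foam = L/(kA) = 0.04/(0.0218×14.2) = 0.1292 K/W
R_plasterboard = L/(kA) = 0.04/(0.189×14.2) = 0.0149 K/W
R_outer film = 1/(h_o·A) = 1/(28.7×14.2) = 0.002454 K/W
R_total = 0.1625 K/W;  Q = ΔT/R_total = 23/0.1625 = 141.5 W
T_interface = T_inner − Q·ΣR(inner→interface) = 20 − 142×0.1451

T ≈ -0.543 °C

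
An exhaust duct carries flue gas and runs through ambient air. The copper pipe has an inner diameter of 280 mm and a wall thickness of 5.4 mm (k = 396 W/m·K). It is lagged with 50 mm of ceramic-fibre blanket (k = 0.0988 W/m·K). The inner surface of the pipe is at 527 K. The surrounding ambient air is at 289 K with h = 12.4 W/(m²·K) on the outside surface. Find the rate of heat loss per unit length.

For a radial system each layer contributes R = ln(r_out/r_in)/(2πkL); films add R = 1/(hA).
R_copper pipe wall = ln(145.4/140)/(2π×396×1) = 1.521×10^-5 K/W
R_ceramic-fibre blanket = ln(195.4/145.4)/(2π×0.0988×1) = 0.4761 K/W
R_outer film = 1/(h_o·2πr_oL) = 1/(12.4×2π×0.1954×1) = 0.06569 K/W
R_total = 0.5418 K/W
Q = ΔT/R_total = 238/0.5418

q′ ≈ 439 W/m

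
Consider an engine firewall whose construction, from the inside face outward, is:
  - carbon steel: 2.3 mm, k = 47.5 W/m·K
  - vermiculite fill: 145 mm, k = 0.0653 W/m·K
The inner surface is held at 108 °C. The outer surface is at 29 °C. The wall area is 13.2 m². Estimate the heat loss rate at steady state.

Q ≈ 470 W

Series thermal resistances:
R_carbon steel = L/(kA) = 0.0023/(47.5×13.2) = 3.668×10^-6 K/W
R_vermiculite fill = L/(kA) = 0.145/(0.0653×13.2) = 0.1682 K/W
R_total = 0.1682 K/W
Q = ΔT / R_total = 79 / 0.1682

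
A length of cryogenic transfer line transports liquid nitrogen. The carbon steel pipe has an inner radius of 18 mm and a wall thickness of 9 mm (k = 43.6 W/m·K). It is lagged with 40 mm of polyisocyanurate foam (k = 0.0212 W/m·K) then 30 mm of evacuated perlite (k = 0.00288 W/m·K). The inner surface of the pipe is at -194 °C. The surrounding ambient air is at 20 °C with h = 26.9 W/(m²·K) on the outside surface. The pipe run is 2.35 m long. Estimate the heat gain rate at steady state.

Per-layer cylindrical resistances, series-summed:
R_carbon steel pipe wall = ln(27/18)/(2π×43.6×2.35) = 6.298×10^-4 K/W
R_polyisocyanurate foam = ln(67/27)/(2π×0.0212×2.35) = 2.903 K/W
R_evacuated perlite = ln(97/67)/(2π×0.00288×2.35) = 8.701 K/W
R_outer film = 1/(h_o·2πr_oL) = 1/(26.9×2π×0.097×2.35) = 0.02596 K/W
R_total = 11.63 K/W
Q = ΔT/R_total = 214/11.63

Q ≈ 18.4 W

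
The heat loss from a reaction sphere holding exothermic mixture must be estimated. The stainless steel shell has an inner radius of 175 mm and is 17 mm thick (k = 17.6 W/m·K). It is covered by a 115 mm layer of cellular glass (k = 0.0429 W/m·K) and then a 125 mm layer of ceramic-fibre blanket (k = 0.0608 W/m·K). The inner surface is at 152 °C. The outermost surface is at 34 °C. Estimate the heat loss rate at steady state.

Q ≈ 24.3 W

Each spherical layer contributes R = (1/r_i − 1/r_o)/(4πk):
R_stainless steel shell = (1/0.175 − 1/0.192)/(4π×17.6) = 0.002288 K/W
R_cellular glass = (1/0.192 − 1/0.307)/(4π×0.0429) = 3.619 K/W
R_ceramic-fibre blanket = (1/0.307 − 1/0.432)/(4π×0.0608) = 1.234 K/W
R_total = 4.855 K/W
Q = ΔT/R_total = 118/4.855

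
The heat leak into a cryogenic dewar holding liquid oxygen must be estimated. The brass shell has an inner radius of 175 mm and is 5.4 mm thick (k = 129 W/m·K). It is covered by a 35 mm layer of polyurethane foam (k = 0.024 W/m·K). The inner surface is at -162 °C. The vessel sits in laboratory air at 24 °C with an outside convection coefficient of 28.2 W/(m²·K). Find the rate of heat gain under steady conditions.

Radial (spherical) resistances in series:
R_brass shell = (1/0.175 − 1/0.1804)/(4π×129) = 1.055×10^-4 K/W
R_polyurethane foam = (1/0.1804 − 1/0.2154)/(4π×0.024) = 2.987 K/W
R_outer film = 1/(h·4πr_o²) = 1/(28.2×4π×0.2154²) = 0.06082 K/W
R_total = 3.047 K/W
Q = ΔT/R_total = 186/3.047

Q ≈ 61 W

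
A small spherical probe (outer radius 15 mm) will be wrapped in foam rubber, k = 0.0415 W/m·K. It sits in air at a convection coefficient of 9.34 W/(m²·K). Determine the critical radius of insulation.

r_cr ≈ 8.89 mm

For a sphere r_cr = 2k/h = 2×0.0415/9.34
r_cr = 8.89 mm; since the bare radius (15 mm) is above r_cr, any added insulation will reduce heat loss.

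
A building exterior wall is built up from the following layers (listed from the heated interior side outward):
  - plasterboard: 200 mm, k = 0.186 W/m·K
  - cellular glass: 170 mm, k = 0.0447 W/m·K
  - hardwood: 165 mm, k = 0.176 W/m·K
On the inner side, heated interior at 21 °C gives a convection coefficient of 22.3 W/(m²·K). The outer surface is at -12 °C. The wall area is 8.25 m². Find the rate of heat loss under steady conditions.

Q ≈ 46.5 W

Treating each layer as a thermal resistance in series:
R_inner film = 1/(h_i·A) = 1/(22.3×8.25) = 0.005436 K/W
R_plasterboard = L/(kA) = 0.2/(0.186×8.25) = 0.1303 K/W
R_cellular glass = L/(kA) = 0.17/(0.0447×8.25) = 0.461 K/W
R_hardwood = L/(kA) = 0.165/(0.176×8.25) = 0.1136 K/W
R_total = 0.7104 K/W
Q = ΔT / R_total = 33 / 0.7104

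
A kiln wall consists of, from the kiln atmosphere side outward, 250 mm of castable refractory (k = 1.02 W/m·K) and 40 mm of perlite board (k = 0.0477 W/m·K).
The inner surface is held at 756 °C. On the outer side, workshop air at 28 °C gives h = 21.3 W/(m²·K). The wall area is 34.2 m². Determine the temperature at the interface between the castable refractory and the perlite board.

T ≈ 598 °C

Thermal resistances in series:
R_castable refractory = L/(kA) = 0.25/(1.02×34.2) = 0.007167 K/W
R_perlite board = L/(kA) = 0.04/(0.0477×34.2) = 0.02452 K/W
R_outer film = 1/(h_o·A) = 1/(21.3×34.2) = 0.001373 K/W
R_total = 0.03306 K/W;  Q = ΔT/R_total = 728/0.03306 = 22020 W
T_interface = T_inner − Q·ΣR(inner→interface) = 756 − 22000×0.007167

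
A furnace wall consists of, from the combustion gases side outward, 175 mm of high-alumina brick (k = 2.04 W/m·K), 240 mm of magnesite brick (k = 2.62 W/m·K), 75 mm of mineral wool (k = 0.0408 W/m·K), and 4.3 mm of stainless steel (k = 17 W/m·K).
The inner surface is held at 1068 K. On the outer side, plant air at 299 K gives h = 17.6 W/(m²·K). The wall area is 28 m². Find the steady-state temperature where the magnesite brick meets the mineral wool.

T ≈ 1000 K

Thermal resistances in series:
R_high-alumina brick = L/(kA) = 0.175/(2.04×28) = 0.003064 K/W
R_magnesite brick = L/(kA) = 0.24/(2.62×28) = 0.003272 K/W
R_mineral wool = L/(kA) = 0.075/(0.0408×28) = 0.06565 K/W
R_stainless steel = L/(kA) = 0.0043/(17×28) = 9.034×10^-6 K/W
R_outer film = 1/(h_o·A) = 1/(17.6×28) = 0.002029 K/W
R_total = 0.07402 K/W;  Q = ΔT/R_total = 769/0.07402 = 10390 W
T_interface = T_inner − Q·ΣR(inner→interface) = 1068 − 10400×0.006335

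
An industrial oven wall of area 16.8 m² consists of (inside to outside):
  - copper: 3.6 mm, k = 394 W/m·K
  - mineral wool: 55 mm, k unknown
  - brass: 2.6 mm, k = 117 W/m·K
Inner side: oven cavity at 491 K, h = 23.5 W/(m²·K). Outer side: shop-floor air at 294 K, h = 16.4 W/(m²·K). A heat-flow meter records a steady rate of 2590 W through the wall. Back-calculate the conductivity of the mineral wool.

Treating each layer as a thermal resistance in series:
R_inner film = 1/(h_i·A) = 1/(23.5×16.8) = 0.002533 K/W
R_copper = L/(kA) = 0.0036/(394×16.8) = 5.439×10^-7 K/W
R_brass = L/(kA) = 0.0026/(117×16.8) = 1.323×10^-6 K/W
R_outer film = 1/(h_o·A) = 1/(16.4×16.8) = 0.00363 K/W
Sum of known resistances R_other = 0.006164 K/W
Total R = ΔT/Q = 197/2590 = 0.07606 K/W
R_mineral wool = R_total − R_other = 0.0699 K/W
k = L/(R·A) = 0.055/(0.0699×16.8)

k ≈ 0.0468 W/(m·K)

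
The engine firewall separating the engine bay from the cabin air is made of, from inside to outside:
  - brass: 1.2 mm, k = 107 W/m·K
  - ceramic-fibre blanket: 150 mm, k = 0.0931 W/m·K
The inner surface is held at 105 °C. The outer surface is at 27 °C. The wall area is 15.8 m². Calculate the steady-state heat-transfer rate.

Q ≈ 765 W

Using the resistance-network approach (series):
R_brass = L/(kA) = 0.0012/(107×15.8) = 7.098×10^-7 K/W
R_ceramic-fibre blanket = L/(kA) = 0.15/(0.0931×15.8) = 0.102 K/W
R_total = 0.102 K/W
Q = ΔT / R_total = 78 / 0.102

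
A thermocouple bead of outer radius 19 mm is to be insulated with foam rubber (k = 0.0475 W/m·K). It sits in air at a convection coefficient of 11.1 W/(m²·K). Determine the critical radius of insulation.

r_cr ≈ 8.56 mm

For a sphere r_cr = 2k/h = 2×0.0475/11.1
r_cr = 8.56 mm; since the bare radius (19 mm) is above r_cr, any added insulation will reduce heat loss.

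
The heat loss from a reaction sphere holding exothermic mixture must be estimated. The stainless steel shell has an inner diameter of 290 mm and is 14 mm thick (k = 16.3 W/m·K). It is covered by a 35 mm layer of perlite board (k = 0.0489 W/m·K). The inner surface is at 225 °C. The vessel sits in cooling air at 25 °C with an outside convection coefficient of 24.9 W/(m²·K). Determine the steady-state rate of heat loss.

Q ≈ 103 W

Spherical conduction: R = (1/r_in − 1/r_out)/(4πk) per layer; series-sum.
R_stainless steel shell = (1/0.145 − 1/0.159)/(4π×16.3) = 0.002965 K/W
R_perlite board = (1/0.159 − 1/0.194)/(4π×0.0489) = 1.847 K/W
R_outer film = 1/(h·4πr_o²) = 1/(24.9×4π×0.194²) = 0.08492 K/W
R_total = 1.934 K/W
Q = ΔT/R_total = 200/1.934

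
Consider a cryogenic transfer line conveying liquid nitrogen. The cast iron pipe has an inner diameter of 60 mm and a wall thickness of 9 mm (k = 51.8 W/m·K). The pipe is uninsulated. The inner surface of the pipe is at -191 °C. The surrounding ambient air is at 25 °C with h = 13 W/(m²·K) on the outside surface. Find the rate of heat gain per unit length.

q′ ≈ 686 W/m

For a radial system each layer contributes R = ln(r_out/r_in)/(2πkL); films add R = 1/(hA).
R_cast iron pipe wall = ln(39/30)/(2π×51.8×1) = 8.061×10^-4 K/W
R_outer film = 1/(h_o·2πr_oL) = 1/(13×2π×0.039×1) = 0.3139 K/W
R_total = 0.3147 K/W
Q = ΔT/R_total = 216/0.3147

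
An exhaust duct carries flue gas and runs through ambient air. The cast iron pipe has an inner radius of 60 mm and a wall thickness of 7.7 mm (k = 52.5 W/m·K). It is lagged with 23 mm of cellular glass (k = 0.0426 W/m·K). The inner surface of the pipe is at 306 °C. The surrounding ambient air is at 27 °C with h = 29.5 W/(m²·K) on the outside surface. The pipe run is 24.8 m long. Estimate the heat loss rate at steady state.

Treating each annulus and film as a series resistance:
R_cast iron pipe wall = ln(67.7/60)/(2π×52.5×24.8) = 1.476×10^-5 K/W
R_cellular glass = ln(90.7/67.7)/(2π×0.0426×24.8) = 0.04406 K/W
R_outer film = 1/(h_o·2πr_oL) = 1/(29.5×2π×0.0907×24.8) = 0.002398 K/W
R_total = 0.04647 K/W
Q = ΔT/R_total = 279/0.04647

Q ≈ 6000 W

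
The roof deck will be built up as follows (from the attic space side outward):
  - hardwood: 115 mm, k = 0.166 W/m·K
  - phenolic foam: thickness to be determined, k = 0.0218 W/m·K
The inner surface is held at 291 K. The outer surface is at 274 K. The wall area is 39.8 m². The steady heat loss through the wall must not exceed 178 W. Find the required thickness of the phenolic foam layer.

Series thermal resistances:
R_hardwood = L/(kA) = 0.115/(0.166×39.8) = 0.01741 K/W
Sum of the known resistances R_other = 0.01741 K/W
Required total resistance R_tot = ΔT/Q_allow = 17/178 = 0.09551 K/W
R_phenolic foam = R_tot − R_other = 0.0781 K/W
L = R·k·A = 0.0781×0.0218×39.8

L ≈ 67.8 mm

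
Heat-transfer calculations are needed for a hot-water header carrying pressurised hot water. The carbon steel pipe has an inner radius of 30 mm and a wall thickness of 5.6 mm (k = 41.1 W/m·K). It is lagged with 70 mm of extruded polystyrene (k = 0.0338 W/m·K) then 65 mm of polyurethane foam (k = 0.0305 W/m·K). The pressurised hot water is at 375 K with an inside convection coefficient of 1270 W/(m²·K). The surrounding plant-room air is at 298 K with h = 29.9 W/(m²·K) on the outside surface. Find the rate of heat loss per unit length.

Cylindrical conduction, so R = ln(r₂/r₁)/(2πkL) per layer, in series:
R_inner film = 1/(h_i·2πr₁L) = 1/(1270×2π×0.03×1) = 0.004177 K/W
R_carbon steel pipe wall = ln(35.6/30)/(2π×41.1×1) = 6.628×10^-4 K/W
R_extruded polystyrene = ln(105.6/35.6)/(2π×0.0338×1) = 5.12 K/W
R_polyurethane foam = ln(170.6/105.6)/(2π×0.0305×1) = 2.503 K/W
R_outer film = 1/(h_o·2πr_oL) = 1/(29.9×2π×0.1706×1) = 0.0312 K/W
R_total = 7.659 K/W
Q = ΔT/R_total = 77/7.659

q′ ≈ 10.1 W/m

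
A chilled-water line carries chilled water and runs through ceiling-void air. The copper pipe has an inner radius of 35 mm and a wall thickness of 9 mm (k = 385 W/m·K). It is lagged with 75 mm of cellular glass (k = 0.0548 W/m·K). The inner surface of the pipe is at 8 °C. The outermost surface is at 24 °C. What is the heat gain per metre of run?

q′ ≈ 5.54 W/m

Treating each annulus and film as a series resistance:
R_copper pipe wall = ln(44/35)/(2π×385×1) = 9.46×10^-5 K/W
R_cellular glass = ln(119/44)/(2π×0.0548×1) = 2.89 K/W
R_total = 2.89 K/W
Q = ΔT/R_total = 16/2.89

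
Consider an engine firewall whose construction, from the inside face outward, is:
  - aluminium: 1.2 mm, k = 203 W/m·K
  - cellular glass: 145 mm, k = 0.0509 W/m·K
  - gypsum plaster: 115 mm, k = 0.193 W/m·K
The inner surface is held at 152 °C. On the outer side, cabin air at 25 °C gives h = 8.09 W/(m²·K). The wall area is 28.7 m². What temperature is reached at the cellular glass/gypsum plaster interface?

Model the wall as resistances in series:
R_aluminium = L/(kA) = 0.0012/(203×28.7) = 2.06×10^-7 K/W
R_cellular glass = L/(kA) = 0.145/(0.0509×28.7) = 0.09926 K/W
R_gypsum plaster = L/(kA) = 0.115/(0.193×28.7) = 0.02076 K/W
R_outer film = 1/(h_o·A) = 1/(8.09×28.7) = 0.004307 K/W
R_total = 0.1243 K/W;  Q = ΔT/R_total = 127/0.1243 = 1021 W
T_interface = T_inner − Q·ΣR(inner→interface) = 152 − 1020×0.09926

T ≈ 50.6 °C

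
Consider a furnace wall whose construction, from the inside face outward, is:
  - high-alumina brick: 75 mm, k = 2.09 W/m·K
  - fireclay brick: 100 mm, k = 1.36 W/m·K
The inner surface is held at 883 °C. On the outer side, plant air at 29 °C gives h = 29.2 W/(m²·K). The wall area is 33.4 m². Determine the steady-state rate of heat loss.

Model the wall as resistances in series:
R_high-alumina brick = L/(kA) = 0.075/(2.09×33.4) = 0.001074 K/W
R_fireclay brick = L/(kA) = 0.1/(1.36×33.4) = 0.002201 K/W
R_outer film = 1/(h_o·A) = 1/(29.2×33.4) = 0.001025 K/W
R_total = 0.004301 K/W
Q = ΔT / R_total = 854 / 0.004301

Q ≈ 199000 W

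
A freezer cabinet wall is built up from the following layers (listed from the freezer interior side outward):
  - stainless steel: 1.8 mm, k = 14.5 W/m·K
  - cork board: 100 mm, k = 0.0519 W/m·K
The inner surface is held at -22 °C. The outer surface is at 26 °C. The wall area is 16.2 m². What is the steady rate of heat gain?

Q ≈ 404 W

Series thermal resistances:
R_stainless steel = L/(kA) = 0.0018/(14.5×16.2) = 7.663×10^-6 K/W
R_cork board = L/(kA) = 0.1/(0.0519×16.2) = 0.1189 K/W
R_total = 0.1189 K/W
Q = ΔT / R_total = 48 / 0.1189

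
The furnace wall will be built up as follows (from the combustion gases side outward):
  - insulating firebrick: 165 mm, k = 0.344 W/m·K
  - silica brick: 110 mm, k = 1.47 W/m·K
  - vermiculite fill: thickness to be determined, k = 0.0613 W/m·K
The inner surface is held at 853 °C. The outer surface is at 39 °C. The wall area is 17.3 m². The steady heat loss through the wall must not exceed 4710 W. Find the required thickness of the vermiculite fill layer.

L ≈ 149 mm

Thermal resistances in series:
R_insulating firebrick = L/(kA) = 0.165/(0.344×17.3) = 0.02773 K/W
R_silica brick = L/(kA) = 0.11/(1.47×17.3) = 0.004325 K/W
Sum of the known resistances R_other = 0.03205 K/W
Required total resistance R_tot = ΔT/Q_allow = 814/4710 = 0.1728 K/W
R_vermiculite fill = R_tot − R_other = 0.1408 K/W
L = R·k·A = 0.1408×0.0613×17.3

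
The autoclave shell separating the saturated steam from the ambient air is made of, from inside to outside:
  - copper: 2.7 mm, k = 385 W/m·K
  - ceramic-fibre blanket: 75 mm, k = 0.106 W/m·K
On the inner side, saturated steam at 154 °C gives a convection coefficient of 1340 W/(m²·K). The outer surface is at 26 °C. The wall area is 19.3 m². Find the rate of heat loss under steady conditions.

Q ≈ 3490 W

Model the wall as resistances in series:
R_inner film = 1/(h_i·A) = 1/(1340×19.3) = 3.867×10^-5 K/W
R_copper = L/(kA) = 0.0027/(385×19.3) = 3.634×10^-7 K/W
R_ceramic-fibre blanket = L/(kA) = 0.075/(0.106×19.3) = 0.03666 K/W
R_total = 0.0367 K/W
Q = ΔT / R_total = 128 / 0.0367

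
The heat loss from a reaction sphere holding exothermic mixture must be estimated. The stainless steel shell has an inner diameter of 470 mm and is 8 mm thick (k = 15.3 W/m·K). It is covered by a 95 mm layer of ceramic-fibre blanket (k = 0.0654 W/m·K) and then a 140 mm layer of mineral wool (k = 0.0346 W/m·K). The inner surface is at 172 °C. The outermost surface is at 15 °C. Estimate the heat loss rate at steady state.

Q ≈ 46.2 W

Spherical conduction: R = (1/r_in − 1/r_out)/(4πk) per layer; series-sum.
R_stainless steel shell = (1/0.235 − 1/0.243)/(4π×15.3) = 7.286×10^-4 K/W
R_ceramic-fibre blanket = (1/0.243 − 1/0.338)/(4π×0.0654) = 1.407 K/W
R_mineral wool = (1/0.338 − 1/0.478)/(4π×0.0346) = 1.993 K/W
R_total = 3.401 K/W
Q = ΔT/R_total = 157/3.401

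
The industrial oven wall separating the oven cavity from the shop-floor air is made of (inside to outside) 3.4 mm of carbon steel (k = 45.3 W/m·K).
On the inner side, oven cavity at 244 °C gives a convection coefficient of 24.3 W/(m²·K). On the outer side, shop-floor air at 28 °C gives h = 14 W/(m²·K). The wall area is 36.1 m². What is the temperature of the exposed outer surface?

Using the resistance-network approach (series):
R_inner film = 1/(h_i·A) = 1/(24.3×36.1) = 0.00114 K/W
R_carbon steel = L/(kA) = 0.0034/(45.3×36.1) = 2.079×10^-6 K/W
R_outer film = 1/(h_o·A) = 1/(14×36.1) = 0.001979 K/W
R_total = 0.003121 K/W;  Q = ΔT/R_total = 216/0.003121 = 69220 W
T_interface = T_inner − Q·ΣR(inner→interface) = 244 − 69200×0.001142

T ≈ 165 °C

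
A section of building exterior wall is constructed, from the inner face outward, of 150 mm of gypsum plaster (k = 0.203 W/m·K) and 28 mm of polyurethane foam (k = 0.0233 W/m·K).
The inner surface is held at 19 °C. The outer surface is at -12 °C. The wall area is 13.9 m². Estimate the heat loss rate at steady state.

Q ≈ 222 W

Model the wall as resistances in series:
R_gypsum plaster = L/(kA) = 0.15/(0.203×13.9) = 0.05316 K/W
R_polyurethane foam = L/(kA) = 0.028/(0.0233×13.9) = 0.08645 K/W
R_total = 0.1396 K/W
Q = ΔT / R_total = 31 / 0.1396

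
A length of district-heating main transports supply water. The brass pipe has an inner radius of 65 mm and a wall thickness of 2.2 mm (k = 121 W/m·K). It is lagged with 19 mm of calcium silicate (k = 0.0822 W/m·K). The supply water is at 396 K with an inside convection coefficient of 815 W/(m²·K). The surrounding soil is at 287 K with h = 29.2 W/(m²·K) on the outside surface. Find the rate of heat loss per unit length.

Treating each annulus and film as a series resistance:
R_inner film = 1/(h_i·2πr₁L) = 1/(815×2π×0.065×1) = 0.003004 K/W
R_brass pipe wall = ln(67.2/65)/(2π×121×1) = 4.378×10^-5 K/W
R_calcium silicate = ln(86.2/67.2)/(2π×0.0822×1) = 0.4821 K/W
R_outer film = 1/(h_o·2πr_oL) = 1/(29.2×2π×0.0862×1) = 0.06323 K/W
R_total = 0.5484 K/W
Q = ΔT/R_total = 109/0.5484

q′ ≈ 199 W/m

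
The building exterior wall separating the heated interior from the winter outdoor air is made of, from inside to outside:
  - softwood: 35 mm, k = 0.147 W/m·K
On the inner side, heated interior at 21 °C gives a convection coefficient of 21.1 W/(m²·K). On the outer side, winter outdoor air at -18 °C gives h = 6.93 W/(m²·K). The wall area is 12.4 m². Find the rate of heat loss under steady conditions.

Q ≈ 1130 W

Treating each layer as a thermal resistance in series:
R_inner film = 1/(h_i·A) = 1/(21.1×12.4) = 0.003822 K/W
R_softwood = L/(kA) = 0.035/(0.147×12.4) = 0.0192 K/W
R_outer film = 1/(h_o·A) = 1/(6.93×12.4) = 0.01164 K/W
R_total = 0.03466 K/W
Q = ΔT / R_total = 39 / 0.03466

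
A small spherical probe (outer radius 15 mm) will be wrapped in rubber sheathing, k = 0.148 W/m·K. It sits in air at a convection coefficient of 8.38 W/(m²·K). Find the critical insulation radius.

For a sphere r_cr = 2k/h = 2×0.148/8.38
r_cr = 35.3 mm; since the bare radius (15 mm) is below r_cr, adding a thin layer of insulation will *increase* heat loss.

r_cr ≈ 35.3 mm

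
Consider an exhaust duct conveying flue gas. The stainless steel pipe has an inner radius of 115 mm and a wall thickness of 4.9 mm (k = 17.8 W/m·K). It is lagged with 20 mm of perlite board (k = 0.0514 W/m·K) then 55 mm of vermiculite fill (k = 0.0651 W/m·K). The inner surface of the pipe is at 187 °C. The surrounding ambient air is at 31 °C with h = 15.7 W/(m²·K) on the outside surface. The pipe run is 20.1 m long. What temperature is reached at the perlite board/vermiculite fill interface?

T ≈ 131 °C

Cylindrical conduction, so R = ln(r₂/r₁)/(2πkL) per layer, in series:
R_stainless steel pipe wall = ln(119.9/115)/(2π×17.8×20.1) = 1.856×10^-5 K/W
R_perlite board = ln(139.9/119.9)/(2π×0.0514×20.1) = 0.02377 K/W
R_vermiculite fill = ln(194.9/139.9)/(2π×0.0651×20.1) = 0.04033 K/W
R_outer film = 1/(h_o·2πr_oL) = 1/(15.7×2π×0.1949×20.1) = 0.002588 K/W
R_total = 0.0667 K/W
Q = ΔT/R_total = 156/0.0667
Q = 2340 W
T_interface = T_inner − Q·ΣR(inner→interface) = 187 − 2340×0.02378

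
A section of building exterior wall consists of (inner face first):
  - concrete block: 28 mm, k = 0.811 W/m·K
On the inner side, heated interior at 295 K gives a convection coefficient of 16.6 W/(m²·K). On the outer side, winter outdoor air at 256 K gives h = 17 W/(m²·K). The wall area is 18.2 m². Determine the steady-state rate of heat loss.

Series thermal resistances:
R_inner film = 1/(h_i·A) = 1/(16.6×18.2) = 0.00331 K/W
R_concrete block = L/(kA) = 0.028/(0.811×18.2) = 0.001897 K/W
R_outer film = 1/(h_o·A) = 1/(17×18.2) = 0.003232 K/W
R_total = 0.008439 K/W
Q = ΔT / R_total = 39 / 0.008439

Q ≈ 4620 W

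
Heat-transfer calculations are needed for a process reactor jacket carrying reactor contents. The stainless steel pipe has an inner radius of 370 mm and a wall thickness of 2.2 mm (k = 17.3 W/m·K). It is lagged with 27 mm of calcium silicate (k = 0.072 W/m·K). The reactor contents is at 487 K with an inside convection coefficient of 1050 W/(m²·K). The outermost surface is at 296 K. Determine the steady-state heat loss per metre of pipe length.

q′ ≈ 1230 W/m

For a radial system each layer contributes R = ln(r_out/r_in)/(2πkL); films add R = 1/(hA).
R_inner film = 1/(h_i·2πr₁L) = 1/(1050×2π×0.37×1) = 4.097×10^-4 K/W
R_stainless steel pipe wall = ln(372.2/370)/(2π×17.3×1) = 5.454×10^-5 K/W
R_calcium silicate = ln(399.2/372.2)/(2π×0.072×1) = 0.1548 K/W
R_total = 0.1553 K/W
Q = ΔT/R_total = 191/0.1553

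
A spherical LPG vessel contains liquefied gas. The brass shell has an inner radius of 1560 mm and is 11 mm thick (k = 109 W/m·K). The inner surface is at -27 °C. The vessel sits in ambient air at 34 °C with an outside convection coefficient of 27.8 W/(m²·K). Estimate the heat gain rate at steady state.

Q ≈ 52400 W

Radial (spherical) resistances in series:
R_brass shell = (1/1.56 − 1/1.571)/(4π×109) = 3.277×10^-6 K/W
R_outer film = 1/(h·4πr_o²) = 1/(27.8×4π×1.571²) = 0.00116 K/W
R_total = 0.001163 K/W
Q = ΔT/R_total = 61/0.001163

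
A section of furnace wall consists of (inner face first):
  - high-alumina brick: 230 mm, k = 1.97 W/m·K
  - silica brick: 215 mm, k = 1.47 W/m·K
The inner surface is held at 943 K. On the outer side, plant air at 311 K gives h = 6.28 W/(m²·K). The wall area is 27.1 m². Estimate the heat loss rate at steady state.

Treating each layer as a thermal resistance in series:
R_high-alumina brick = L/(kA) = 0.23/(1.97×27.1) = 0.004308 K/W
R_silica brick = L/(kA) = 0.215/(1.47×27.1) = 0.005397 K/W
R_outer film = 1/(h_o·A) = 1/(6.28×27.1) = 0.005876 K/W
R_total = 0.01558 K/W
Q = ΔT / R_total = 632 / 0.01558

Q ≈ 40600 W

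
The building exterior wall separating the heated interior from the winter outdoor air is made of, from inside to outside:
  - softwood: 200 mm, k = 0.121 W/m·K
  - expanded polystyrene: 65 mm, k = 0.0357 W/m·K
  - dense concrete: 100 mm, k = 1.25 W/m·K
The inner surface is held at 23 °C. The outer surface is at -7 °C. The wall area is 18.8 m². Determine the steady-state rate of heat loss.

Q ≈ 159 W

Using the resistance-network approach (series):
R_softwood = L/(kA) = 0.2/(0.121×18.8) = 0.08792 K/W
R_expanded polystyrene = L/(kA) = 0.065/(0.0357×18.8) = 0.09685 K/W
R_dense concrete = L/(kA) = 0.1/(1.25×18.8) = 0.004255 K/W
R_total = 0.189 K/W
Q = ΔT / R_total = 30 / 0.189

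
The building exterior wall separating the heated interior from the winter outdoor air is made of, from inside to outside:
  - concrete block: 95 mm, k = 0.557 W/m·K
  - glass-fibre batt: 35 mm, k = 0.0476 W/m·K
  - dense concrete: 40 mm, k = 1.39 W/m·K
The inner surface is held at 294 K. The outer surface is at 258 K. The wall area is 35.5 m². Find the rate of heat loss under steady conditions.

Thermal resistances in series:
R_concrete block = L/(kA) = 0.095/(0.557×35.5) = 0.004804 K/W
R_glass-fibre batt = L/(kA) = 0.035/(0.0476×35.5) = 0.02071 K/W
R_dense concrete = L/(kA) = 0.04/(1.39×35.5) = 8.106×10^-4 K/W
R_total = 0.02633 K/W
Q = ΔT / R_total = 36 / 0.02633

Q ≈ 1370 W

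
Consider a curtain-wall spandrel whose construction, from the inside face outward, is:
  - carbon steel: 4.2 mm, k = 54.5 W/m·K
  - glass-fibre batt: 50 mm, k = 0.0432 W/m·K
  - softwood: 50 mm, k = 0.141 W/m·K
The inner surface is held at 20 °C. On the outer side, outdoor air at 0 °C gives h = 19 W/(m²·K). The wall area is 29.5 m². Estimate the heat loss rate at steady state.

Treating each layer as a thermal resistance in series:
R_carbon steel = L/(kA) = 0.0042/(54.5×29.5) = 2.612×10^-6 K/W
R_glass-fibre batt = L/(kA) = 0.05/(0.0432×29.5) = 0.03923 K/W
R_softwood = L/(kA) = 0.05/(0.141×29.5) = 0.01202 K/W
R_outer film = 1/(h_o·A) = 1/(19×29.5) = 0.001784 K/W
R_total = 0.05304 K/W
Q = ΔT / R_total = 20 / 0.05304

Q ≈ 377 W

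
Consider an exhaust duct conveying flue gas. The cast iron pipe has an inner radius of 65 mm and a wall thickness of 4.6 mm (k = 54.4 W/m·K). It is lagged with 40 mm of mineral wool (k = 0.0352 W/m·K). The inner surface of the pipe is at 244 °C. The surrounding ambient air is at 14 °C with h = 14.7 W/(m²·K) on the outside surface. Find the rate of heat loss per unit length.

q′ ≈ 107 W/m

Radial resistances (cylindrical: R_cond = ln(r_o/r_i)/(2πkL), R_conv = 1/(h·2πrL)):
R_cast iron pipe wall = ln(69.6/65)/(2π×54.4×1) = 2×10^-4 K/W
R_mineral wool = ln(109.6/69.6)/(2π×0.0352×1) = 2.053 K/W
R_outer film = 1/(h_o·2πr_oL) = 1/(14.7×2π×0.1096×1) = 0.09879 K/W
R_total = 2.152 K/W
Q = ΔT/R_total = 230/2.152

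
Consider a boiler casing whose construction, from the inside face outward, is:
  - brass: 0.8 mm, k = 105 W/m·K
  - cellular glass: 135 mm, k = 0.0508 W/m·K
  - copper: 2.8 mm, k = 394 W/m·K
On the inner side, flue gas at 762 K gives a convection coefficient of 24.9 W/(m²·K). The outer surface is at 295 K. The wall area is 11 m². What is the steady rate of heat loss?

Series thermal resistances:
R_inner film = 1/(h_i·A) = 1/(24.9×11) = 0.003651 K/W
R_brass = L/(kA) = 0.0008/(105×11) = 6.926×10^-7 K/W
R_cellular glass = L/(kA) = 0.135/(0.0508×11) = 0.2416 K/W
R_copper = L/(kA) = 0.0028/(394×11) = 6.461×10^-7 K/W
R_total = 0.2452 K/W
Q = ΔT / R_total = 467 / 0.2452

Q ≈ 1900 W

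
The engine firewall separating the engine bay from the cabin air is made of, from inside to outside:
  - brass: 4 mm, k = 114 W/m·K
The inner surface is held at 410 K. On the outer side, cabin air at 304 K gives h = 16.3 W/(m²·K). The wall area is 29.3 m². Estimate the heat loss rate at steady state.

Thermal resistances in series:
R_brass = L/(kA) = 0.004/(114×29.3) = 1.198×10^-6 K/W
R_outer film = 1/(h_o·A) = 1/(16.3×29.3) = 0.002094 K/W
R_total = 0.002095 K/W
Q = ΔT / R_total = 106 / 0.002095

Q ≈ 50600 W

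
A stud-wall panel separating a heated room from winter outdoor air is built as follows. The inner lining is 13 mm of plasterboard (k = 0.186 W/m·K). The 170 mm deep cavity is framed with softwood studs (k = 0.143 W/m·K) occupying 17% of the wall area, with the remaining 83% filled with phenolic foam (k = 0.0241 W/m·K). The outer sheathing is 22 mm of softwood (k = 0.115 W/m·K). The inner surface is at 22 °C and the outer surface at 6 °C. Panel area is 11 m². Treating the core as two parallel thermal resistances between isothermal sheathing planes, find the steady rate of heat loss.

Q ≈ 43 W

Sheathing layers in series; stud and cavity paths in parallel between them.
R_inner = 0.013/(0.186×11) = 0.006354 K/W
R_stud  = 0.17/(0.143×0.17×11) = 0.6357 K/W
R_cav   = 0.17/(0.0241×0.83×11) = 0.7726 K/W
1/R_core = 1/R_stud + 1/R_cav → R_core = 0.3488 K/W
R_outer = 0.022/(0.115×11) = 0.01739 K/W
R_total = 0.3725 K/W
Q = ΔT/R_total = 16/0.3725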